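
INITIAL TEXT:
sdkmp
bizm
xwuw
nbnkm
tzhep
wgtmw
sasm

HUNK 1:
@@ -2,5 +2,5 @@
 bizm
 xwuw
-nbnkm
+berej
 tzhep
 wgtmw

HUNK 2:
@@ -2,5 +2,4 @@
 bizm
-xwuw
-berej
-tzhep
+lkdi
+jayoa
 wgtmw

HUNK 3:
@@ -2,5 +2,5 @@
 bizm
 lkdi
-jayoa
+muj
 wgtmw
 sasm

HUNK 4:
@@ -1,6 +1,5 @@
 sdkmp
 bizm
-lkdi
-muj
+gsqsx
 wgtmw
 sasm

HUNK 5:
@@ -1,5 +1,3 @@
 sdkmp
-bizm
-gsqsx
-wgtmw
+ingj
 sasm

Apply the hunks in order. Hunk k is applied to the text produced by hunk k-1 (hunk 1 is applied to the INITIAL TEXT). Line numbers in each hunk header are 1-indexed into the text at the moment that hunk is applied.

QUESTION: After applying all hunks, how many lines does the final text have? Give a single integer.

Hunk 1: at line 2 remove [nbnkm] add [berej] -> 7 lines: sdkmp bizm xwuw berej tzhep wgtmw sasm
Hunk 2: at line 2 remove [xwuw,berej,tzhep] add [lkdi,jayoa] -> 6 lines: sdkmp bizm lkdi jayoa wgtmw sasm
Hunk 3: at line 2 remove [jayoa] add [muj] -> 6 lines: sdkmp bizm lkdi muj wgtmw sasm
Hunk 4: at line 1 remove [lkdi,muj] add [gsqsx] -> 5 lines: sdkmp bizm gsqsx wgtmw sasm
Hunk 5: at line 1 remove [bizm,gsqsx,wgtmw] add [ingj] -> 3 lines: sdkmp ingj sasm
Final line count: 3

Answer: 3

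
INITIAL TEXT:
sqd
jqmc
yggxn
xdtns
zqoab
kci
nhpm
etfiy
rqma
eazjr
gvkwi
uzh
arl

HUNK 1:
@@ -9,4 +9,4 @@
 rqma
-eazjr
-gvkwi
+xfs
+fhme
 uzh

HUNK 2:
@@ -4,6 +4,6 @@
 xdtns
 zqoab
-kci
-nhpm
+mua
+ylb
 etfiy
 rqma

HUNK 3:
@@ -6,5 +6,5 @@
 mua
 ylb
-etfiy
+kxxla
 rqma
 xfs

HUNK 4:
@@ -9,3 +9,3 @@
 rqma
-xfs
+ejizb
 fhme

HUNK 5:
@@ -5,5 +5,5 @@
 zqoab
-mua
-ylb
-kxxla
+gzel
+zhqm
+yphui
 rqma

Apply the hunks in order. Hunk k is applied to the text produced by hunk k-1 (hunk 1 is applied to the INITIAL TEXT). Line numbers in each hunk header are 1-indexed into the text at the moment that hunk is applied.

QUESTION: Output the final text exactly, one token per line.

Hunk 1: at line 9 remove [eazjr,gvkwi] add [xfs,fhme] -> 13 lines: sqd jqmc yggxn xdtns zqoab kci nhpm etfiy rqma xfs fhme uzh arl
Hunk 2: at line 4 remove [kci,nhpm] add [mua,ylb] -> 13 lines: sqd jqmc yggxn xdtns zqoab mua ylb etfiy rqma xfs fhme uzh arl
Hunk 3: at line 6 remove [etfiy] add [kxxla] -> 13 lines: sqd jqmc yggxn xdtns zqoab mua ylb kxxla rqma xfs fhme uzh arl
Hunk 4: at line 9 remove [xfs] add [ejizb] -> 13 lines: sqd jqmc yggxn xdtns zqoab mua ylb kxxla rqma ejizb fhme uzh arl
Hunk 5: at line 5 remove [mua,ylb,kxxla] add [gzel,zhqm,yphui] -> 13 lines: sqd jqmc yggxn xdtns zqoab gzel zhqm yphui rqma ejizb fhme uzh arl

Answer: sqd
jqmc
yggxn
xdtns
zqoab
gzel
zhqm
yphui
rqma
ejizb
fhme
uzh
arl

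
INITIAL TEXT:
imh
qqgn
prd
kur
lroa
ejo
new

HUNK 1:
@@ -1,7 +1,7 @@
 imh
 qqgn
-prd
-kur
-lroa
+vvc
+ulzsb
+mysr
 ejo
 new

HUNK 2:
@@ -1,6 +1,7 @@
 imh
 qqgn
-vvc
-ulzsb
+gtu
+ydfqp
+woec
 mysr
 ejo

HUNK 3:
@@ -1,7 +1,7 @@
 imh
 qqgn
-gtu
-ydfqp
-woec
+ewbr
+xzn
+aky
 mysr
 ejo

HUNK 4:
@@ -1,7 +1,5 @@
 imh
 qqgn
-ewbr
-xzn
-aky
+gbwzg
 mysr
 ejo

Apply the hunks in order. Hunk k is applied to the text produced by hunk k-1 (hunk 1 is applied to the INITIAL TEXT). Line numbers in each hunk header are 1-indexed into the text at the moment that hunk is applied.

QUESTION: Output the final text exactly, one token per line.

Hunk 1: at line 1 remove [prd,kur,lroa] add [vvc,ulzsb,mysr] -> 7 lines: imh qqgn vvc ulzsb mysr ejo new
Hunk 2: at line 1 remove [vvc,ulzsb] add [gtu,ydfqp,woec] -> 8 lines: imh qqgn gtu ydfqp woec mysr ejo new
Hunk 3: at line 1 remove [gtu,ydfqp,woec] add [ewbr,xzn,aky] -> 8 lines: imh qqgn ewbr xzn aky mysr ejo new
Hunk 4: at line 1 remove [ewbr,xzn,aky] add [gbwzg] -> 6 lines: imh qqgn gbwzg mysr ejo new

Answer: imh
qqgn
gbwzg
mysr
ejo
new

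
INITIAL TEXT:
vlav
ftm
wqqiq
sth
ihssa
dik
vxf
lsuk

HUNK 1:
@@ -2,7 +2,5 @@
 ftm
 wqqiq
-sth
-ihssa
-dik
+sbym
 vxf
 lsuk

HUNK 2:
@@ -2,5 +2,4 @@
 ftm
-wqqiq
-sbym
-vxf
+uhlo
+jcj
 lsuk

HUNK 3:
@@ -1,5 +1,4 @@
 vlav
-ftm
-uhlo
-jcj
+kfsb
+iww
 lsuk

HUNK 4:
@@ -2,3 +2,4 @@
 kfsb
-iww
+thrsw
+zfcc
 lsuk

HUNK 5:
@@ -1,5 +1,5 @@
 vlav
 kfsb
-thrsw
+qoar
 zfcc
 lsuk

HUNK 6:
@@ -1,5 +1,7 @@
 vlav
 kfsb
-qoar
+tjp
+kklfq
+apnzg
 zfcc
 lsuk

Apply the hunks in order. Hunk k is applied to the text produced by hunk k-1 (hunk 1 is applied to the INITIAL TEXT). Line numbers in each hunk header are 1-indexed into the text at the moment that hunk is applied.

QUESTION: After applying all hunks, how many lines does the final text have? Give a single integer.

Answer: 7

Derivation:
Hunk 1: at line 2 remove [sth,ihssa,dik] add [sbym] -> 6 lines: vlav ftm wqqiq sbym vxf lsuk
Hunk 2: at line 2 remove [wqqiq,sbym,vxf] add [uhlo,jcj] -> 5 lines: vlav ftm uhlo jcj lsuk
Hunk 3: at line 1 remove [ftm,uhlo,jcj] add [kfsb,iww] -> 4 lines: vlav kfsb iww lsuk
Hunk 4: at line 2 remove [iww] add [thrsw,zfcc] -> 5 lines: vlav kfsb thrsw zfcc lsuk
Hunk 5: at line 1 remove [thrsw] add [qoar] -> 5 lines: vlav kfsb qoar zfcc lsuk
Hunk 6: at line 1 remove [qoar] add [tjp,kklfq,apnzg] -> 7 lines: vlav kfsb tjp kklfq apnzg zfcc lsuk
Final line count: 7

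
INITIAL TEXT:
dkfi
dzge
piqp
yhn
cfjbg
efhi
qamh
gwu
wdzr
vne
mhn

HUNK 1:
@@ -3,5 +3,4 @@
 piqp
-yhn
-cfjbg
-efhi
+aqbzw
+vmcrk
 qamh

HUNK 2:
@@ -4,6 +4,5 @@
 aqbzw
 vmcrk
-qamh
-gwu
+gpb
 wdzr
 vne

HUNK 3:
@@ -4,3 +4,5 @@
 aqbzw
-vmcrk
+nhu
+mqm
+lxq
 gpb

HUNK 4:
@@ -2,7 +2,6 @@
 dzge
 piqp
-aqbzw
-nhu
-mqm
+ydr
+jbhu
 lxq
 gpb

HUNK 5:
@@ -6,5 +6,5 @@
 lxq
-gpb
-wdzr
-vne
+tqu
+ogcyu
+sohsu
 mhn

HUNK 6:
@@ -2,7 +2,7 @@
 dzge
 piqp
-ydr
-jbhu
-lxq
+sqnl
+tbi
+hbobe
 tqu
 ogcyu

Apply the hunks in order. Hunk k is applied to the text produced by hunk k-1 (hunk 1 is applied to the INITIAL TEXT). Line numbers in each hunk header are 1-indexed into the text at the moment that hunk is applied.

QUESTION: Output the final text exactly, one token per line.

Hunk 1: at line 3 remove [yhn,cfjbg,efhi] add [aqbzw,vmcrk] -> 10 lines: dkfi dzge piqp aqbzw vmcrk qamh gwu wdzr vne mhn
Hunk 2: at line 4 remove [qamh,gwu] add [gpb] -> 9 lines: dkfi dzge piqp aqbzw vmcrk gpb wdzr vne mhn
Hunk 3: at line 4 remove [vmcrk] add [nhu,mqm,lxq] -> 11 lines: dkfi dzge piqp aqbzw nhu mqm lxq gpb wdzr vne mhn
Hunk 4: at line 2 remove [aqbzw,nhu,mqm] add [ydr,jbhu] -> 10 lines: dkfi dzge piqp ydr jbhu lxq gpb wdzr vne mhn
Hunk 5: at line 6 remove [gpb,wdzr,vne] add [tqu,ogcyu,sohsu] -> 10 lines: dkfi dzge piqp ydr jbhu lxq tqu ogcyu sohsu mhn
Hunk 6: at line 2 remove [ydr,jbhu,lxq] add [sqnl,tbi,hbobe] -> 10 lines: dkfi dzge piqp sqnl tbi hbobe tqu ogcyu sohsu mhn

Answer: dkfi
dzge
piqp
sqnl
tbi
hbobe
tqu
ogcyu
sohsu
mhn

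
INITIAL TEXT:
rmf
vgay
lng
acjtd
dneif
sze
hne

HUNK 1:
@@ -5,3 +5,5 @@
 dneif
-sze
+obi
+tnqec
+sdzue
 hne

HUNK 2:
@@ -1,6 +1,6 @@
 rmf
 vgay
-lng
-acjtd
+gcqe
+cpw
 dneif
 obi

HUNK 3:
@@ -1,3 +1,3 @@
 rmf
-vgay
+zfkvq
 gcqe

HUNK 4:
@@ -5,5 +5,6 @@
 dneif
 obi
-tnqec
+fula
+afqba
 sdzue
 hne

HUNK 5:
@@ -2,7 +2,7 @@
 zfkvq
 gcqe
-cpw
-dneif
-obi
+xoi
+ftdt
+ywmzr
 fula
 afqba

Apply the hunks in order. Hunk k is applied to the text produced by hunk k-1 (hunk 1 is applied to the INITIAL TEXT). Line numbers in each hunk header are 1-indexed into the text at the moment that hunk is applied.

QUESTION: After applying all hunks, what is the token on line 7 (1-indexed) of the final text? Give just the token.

Answer: fula

Derivation:
Hunk 1: at line 5 remove [sze] add [obi,tnqec,sdzue] -> 9 lines: rmf vgay lng acjtd dneif obi tnqec sdzue hne
Hunk 2: at line 1 remove [lng,acjtd] add [gcqe,cpw] -> 9 lines: rmf vgay gcqe cpw dneif obi tnqec sdzue hne
Hunk 3: at line 1 remove [vgay] add [zfkvq] -> 9 lines: rmf zfkvq gcqe cpw dneif obi tnqec sdzue hne
Hunk 4: at line 5 remove [tnqec] add [fula,afqba] -> 10 lines: rmf zfkvq gcqe cpw dneif obi fula afqba sdzue hne
Hunk 5: at line 2 remove [cpw,dneif,obi] add [xoi,ftdt,ywmzr] -> 10 lines: rmf zfkvq gcqe xoi ftdt ywmzr fula afqba sdzue hne
Final line 7: fula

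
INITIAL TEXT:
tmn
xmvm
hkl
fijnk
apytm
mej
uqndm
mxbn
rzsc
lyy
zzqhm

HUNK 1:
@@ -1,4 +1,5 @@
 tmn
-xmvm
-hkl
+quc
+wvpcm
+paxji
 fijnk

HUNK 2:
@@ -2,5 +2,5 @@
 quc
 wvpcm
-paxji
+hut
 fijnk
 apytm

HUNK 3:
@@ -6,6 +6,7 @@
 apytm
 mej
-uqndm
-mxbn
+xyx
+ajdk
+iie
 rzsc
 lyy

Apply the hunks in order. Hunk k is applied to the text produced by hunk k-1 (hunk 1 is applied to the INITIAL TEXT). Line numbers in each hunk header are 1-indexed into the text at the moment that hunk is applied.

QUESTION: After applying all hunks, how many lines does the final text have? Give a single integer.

Answer: 13

Derivation:
Hunk 1: at line 1 remove [xmvm,hkl] add [quc,wvpcm,paxji] -> 12 lines: tmn quc wvpcm paxji fijnk apytm mej uqndm mxbn rzsc lyy zzqhm
Hunk 2: at line 2 remove [paxji] add [hut] -> 12 lines: tmn quc wvpcm hut fijnk apytm mej uqndm mxbn rzsc lyy zzqhm
Hunk 3: at line 6 remove [uqndm,mxbn] add [xyx,ajdk,iie] -> 13 lines: tmn quc wvpcm hut fijnk apytm mej xyx ajdk iie rzsc lyy zzqhm
Final line count: 13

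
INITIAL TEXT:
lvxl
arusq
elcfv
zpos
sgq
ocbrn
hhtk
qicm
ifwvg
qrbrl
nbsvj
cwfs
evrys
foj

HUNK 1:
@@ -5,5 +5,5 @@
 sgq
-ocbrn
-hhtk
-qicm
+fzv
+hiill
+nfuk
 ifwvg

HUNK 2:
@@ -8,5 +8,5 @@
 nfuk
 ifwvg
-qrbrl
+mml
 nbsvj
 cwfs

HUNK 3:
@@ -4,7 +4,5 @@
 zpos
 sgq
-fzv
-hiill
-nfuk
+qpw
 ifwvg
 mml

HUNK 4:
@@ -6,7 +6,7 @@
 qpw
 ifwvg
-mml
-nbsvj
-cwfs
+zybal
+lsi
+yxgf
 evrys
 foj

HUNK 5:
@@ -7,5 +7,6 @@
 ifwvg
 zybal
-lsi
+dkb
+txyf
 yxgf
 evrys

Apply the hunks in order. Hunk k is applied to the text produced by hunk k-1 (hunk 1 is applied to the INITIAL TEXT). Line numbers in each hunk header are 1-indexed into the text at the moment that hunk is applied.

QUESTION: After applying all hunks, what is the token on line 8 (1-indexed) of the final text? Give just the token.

Hunk 1: at line 5 remove [ocbrn,hhtk,qicm] add [fzv,hiill,nfuk] -> 14 lines: lvxl arusq elcfv zpos sgq fzv hiill nfuk ifwvg qrbrl nbsvj cwfs evrys foj
Hunk 2: at line 8 remove [qrbrl] add [mml] -> 14 lines: lvxl arusq elcfv zpos sgq fzv hiill nfuk ifwvg mml nbsvj cwfs evrys foj
Hunk 3: at line 4 remove [fzv,hiill,nfuk] add [qpw] -> 12 lines: lvxl arusq elcfv zpos sgq qpw ifwvg mml nbsvj cwfs evrys foj
Hunk 4: at line 6 remove [mml,nbsvj,cwfs] add [zybal,lsi,yxgf] -> 12 lines: lvxl arusq elcfv zpos sgq qpw ifwvg zybal lsi yxgf evrys foj
Hunk 5: at line 7 remove [lsi] add [dkb,txyf] -> 13 lines: lvxl arusq elcfv zpos sgq qpw ifwvg zybal dkb txyf yxgf evrys foj
Final line 8: zybal

Answer: zybal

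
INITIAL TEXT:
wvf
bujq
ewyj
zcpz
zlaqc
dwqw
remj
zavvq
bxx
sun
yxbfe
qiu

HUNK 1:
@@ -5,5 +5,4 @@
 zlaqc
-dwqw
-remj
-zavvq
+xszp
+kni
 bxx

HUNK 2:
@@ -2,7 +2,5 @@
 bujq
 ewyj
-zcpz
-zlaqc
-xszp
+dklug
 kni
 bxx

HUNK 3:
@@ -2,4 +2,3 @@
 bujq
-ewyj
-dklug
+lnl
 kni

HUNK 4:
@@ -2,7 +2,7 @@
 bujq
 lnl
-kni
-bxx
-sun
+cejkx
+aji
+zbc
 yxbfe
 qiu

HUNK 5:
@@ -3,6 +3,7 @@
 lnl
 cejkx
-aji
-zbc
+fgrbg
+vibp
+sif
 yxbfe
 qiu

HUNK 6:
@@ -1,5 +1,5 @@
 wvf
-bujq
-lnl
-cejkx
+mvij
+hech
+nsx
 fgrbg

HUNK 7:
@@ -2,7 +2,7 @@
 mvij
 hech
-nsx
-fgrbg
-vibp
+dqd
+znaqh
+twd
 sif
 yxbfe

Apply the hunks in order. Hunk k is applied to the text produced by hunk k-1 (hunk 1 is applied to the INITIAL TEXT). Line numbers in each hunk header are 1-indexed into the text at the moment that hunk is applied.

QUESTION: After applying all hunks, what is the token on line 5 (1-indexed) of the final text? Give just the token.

Hunk 1: at line 5 remove [dwqw,remj,zavvq] add [xszp,kni] -> 11 lines: wvf bujq ewyj zcpz zlaqc xszp kni bxx sun yxbfe qiu
Hunk 2: at line 2 remove [zcpz,zlaqc,xszp] add [dklug] -> 9 lines: wvf bujq ewyj dklug kni bxx sun yxbfe qiu
Hunk 3: at line 2 remove [ewyj,dklug] add [lnl] -> 8 lines: wvf bujq lnl kni bxx sun yxbfe qiu
Hunk 4: at line 2 remove [kni,bxx,sun] add [cejkx,aji,zbc] -> 8 lines: wvf bujq lnl cejkx aji zbc yxbfe qiu
Hunk 5: at line 3 remove [aji,zbc] add [fgrbg,vibp,sif] -> 9 lines: wvf bujq lnl cejkx fgrbg vibp sif yxbfe qiu
Hunk 6: at line 1 remove [bujq,lnl,cejkx] add [mvij,hech,nsx] -> 9 lines: wvf mvij hech nsx fgrbg vibp sif yxbfe qiu
Hunk 7: at line 2 remove [nsx,fgrbg,vibp] add [dqd,znaqh,twd] -> 9 lines: wvf mvij hech dqd znaqh twd sif yxbfe qiu
Final line 5: znaqh

Answer: znaqh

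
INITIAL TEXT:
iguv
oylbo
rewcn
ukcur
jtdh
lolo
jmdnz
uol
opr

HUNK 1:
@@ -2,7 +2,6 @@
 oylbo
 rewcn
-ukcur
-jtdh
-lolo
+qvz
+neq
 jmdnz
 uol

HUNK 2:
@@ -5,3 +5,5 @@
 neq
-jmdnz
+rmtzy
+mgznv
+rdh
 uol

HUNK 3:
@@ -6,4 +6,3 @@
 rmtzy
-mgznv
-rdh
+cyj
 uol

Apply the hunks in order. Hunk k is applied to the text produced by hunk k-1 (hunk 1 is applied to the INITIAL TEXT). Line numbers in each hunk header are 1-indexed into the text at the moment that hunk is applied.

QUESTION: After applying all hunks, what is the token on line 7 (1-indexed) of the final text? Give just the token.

Answer: cyj

Derivation:
Hunk 1: at line 2 remove [ukcur,jtdh,lolo] add [qvz,neq] -> 8 lines: iguv oylbo rewcn qvz neq jmdnz uol opr
Hunk 2: at line 5 remove [jmdnz] add [rmtzy,mgznv,rdh] -> 10 lines: iguv oylbo rewcn qvz neq rmtzy mgznv rdh uol opr
Hunk 3: at line 6 remove [mgznv,rdh] add [cyj] -> 9 lines: iguv oylbo rewcn qvz neq rmtzy cyj uol opr
Final line 7: cyj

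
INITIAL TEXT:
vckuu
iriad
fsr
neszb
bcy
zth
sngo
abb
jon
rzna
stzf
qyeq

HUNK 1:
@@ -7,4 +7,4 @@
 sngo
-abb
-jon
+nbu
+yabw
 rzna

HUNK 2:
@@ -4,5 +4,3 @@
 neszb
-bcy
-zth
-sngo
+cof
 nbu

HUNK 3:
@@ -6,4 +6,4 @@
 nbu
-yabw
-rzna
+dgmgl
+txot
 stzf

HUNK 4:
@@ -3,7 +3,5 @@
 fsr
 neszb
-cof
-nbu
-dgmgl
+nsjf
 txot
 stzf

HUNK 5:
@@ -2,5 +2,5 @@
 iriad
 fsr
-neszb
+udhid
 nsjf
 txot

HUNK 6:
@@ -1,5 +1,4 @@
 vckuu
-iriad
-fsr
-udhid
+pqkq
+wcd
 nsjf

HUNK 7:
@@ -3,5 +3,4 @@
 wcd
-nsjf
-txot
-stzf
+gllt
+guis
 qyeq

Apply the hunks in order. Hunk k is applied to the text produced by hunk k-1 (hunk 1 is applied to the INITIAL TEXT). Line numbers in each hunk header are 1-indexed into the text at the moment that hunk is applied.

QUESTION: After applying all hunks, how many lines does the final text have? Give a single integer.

Hunk 1: at line 7 remove [abb,jon] add [nbu,yabw] -> 12 lines: vckuu iriad fsr neszb bcy zth sngo nbu yabw rzna stzf qyeq
Hunk 2: at line 4 remove [bcy,zth,sngo] add [cof] -> 10 lines: vckuu iriad fsr neszb cof nbu yabw rzna stzf qyeq
Hunk 3: at line 6 remove [yabw,rzna] add [dgmgl,txot] -> 10 lines: vckuu iriad fsr neszb cof nbu dgmgl txot stzf qyeq
Hunk 4: at line 3 remove [cof,nbu,dgmgl] add [nsjf] -> 8 lines: vckuu iriad fsr neszb nsjf txot stzf qyeq
Hunk 5: at line 2 remove [neszb] add [udhid] -> 8 lines: vckuu iriad fsr udhid nsjf txot stzf qyeq
Hunk 6: at line 1 remove [iriad,fsr,udhid] add [pqkq,wcd] -> 7 lines: vckuu pqkq wcd nsjf txot stzf qyeq
Hunk 7: at line 3 remove [nsjf,txot,stzf] add [gllt,guis] -> 6 lines: vckuu pqkq wcd gllt guis qyeq
Final line count: 6

Answer: 6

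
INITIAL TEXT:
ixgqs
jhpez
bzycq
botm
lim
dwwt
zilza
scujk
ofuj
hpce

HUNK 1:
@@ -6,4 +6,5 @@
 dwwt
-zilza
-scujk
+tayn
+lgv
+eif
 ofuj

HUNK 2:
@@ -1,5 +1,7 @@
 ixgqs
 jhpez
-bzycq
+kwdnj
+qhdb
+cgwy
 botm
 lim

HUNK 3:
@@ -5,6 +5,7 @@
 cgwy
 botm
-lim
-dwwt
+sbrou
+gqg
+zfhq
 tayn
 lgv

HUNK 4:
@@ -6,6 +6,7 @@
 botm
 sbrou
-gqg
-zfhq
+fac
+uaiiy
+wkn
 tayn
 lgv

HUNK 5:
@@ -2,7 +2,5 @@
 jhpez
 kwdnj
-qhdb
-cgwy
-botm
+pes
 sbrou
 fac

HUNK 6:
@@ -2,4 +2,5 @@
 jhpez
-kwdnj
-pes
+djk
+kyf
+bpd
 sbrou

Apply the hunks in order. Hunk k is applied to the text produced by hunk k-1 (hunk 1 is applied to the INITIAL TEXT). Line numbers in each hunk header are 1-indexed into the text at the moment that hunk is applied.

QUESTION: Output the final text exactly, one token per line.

Answer: ixgqs
jhpez
djk
kyf
bpd
sbrou
fac
uaiiy
wkn
tayn
lgv
eif
ofuj
hpce

Derivation:
Hunk 1: at line 6 remove [zilza,scujk] add [tayn,lgv,eif] -> 11 lines: ixgqs jhpez bzycq botm lim dwwt tayn lgv eif ofuj hpce
Hunk 2: at line 1 remove [bzycq] add [kwdnj,qhdb,cgwy] -> 13 lines: ixgqs jhpez kwdnj qhdb cgwy botm lim dwwt tayn lgv eif ofuj hpce
Hunk 3: at line 5 remove [lim,dwwt] add [sbrou,gqg,zfhq] -> 14 lines: ixgqs jhpez kwdnj qhdb cgwy botm sbrou gqg zfhq tayn lgv eif ofuj hpce
Hunk 4: at line 6 remove [gqg,zfhq] add [fac,uaiiy,wkn] -> 15 lines: ixgqs jhpez kwdnj qhdb cgwy botm sbrou fac uaiiy wkn tayn lgv eif ofuj hpce
Hunk 5: at line 2 remove [qhdb,cgwy,botm] add [pes] -> 13 lines: ixgqs jhpez kwdnj pes sbrou fac uaiiy wkn tayn lgv eif ofuj hpce
Hunk 6: at line 2 remove [kwdnj,pes] add [djk,kyf,bpd] -> 14 lines: ixgqs jhpez djk kyf bpd sbrou fac uaiiy wkn tayn lgv eif ofuj hpce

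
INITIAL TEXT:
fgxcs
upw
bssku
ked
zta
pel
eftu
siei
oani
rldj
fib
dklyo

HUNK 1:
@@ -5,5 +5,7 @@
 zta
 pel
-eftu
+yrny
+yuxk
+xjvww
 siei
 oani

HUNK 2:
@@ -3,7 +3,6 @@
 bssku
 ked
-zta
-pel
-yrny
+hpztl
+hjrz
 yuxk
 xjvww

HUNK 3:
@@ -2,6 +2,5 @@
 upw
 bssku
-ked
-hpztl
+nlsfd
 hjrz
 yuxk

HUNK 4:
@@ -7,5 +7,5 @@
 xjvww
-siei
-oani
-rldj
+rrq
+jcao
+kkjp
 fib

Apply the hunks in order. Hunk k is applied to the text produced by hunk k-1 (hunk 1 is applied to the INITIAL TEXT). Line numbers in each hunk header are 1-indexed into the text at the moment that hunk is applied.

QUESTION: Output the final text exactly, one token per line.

Hunk 1: at line 5 remove [eftu] add [yrny,yuxk,xjvww] -> 14 lines: fgxcs upw bssku ked zta pel yrny yuxk xjvww siei oani rldj fib dklyo
Hunk 2: at line 3 remove [zta,pel,yrny] add [hpztl,hjrz] -> 13 lines: fgxcs upw bssku ked hpztl hjrz yuxk xjvww siei oani rldj fib dklyo
Hunk 3: at line 2 remove [ked,hpztl] add [nlsfd] -> 12 lines: fgxcs upw bssku nlsfd hjrz yuxk xjvww siei oani rldj fib dklyo
Hunk 4: at line 7 remove [siei,oani,rldj] add [rrq,jcao,kkjp] -> 12 lines: fgxcs upw bssku nlsfd hjrz yuxk xjvww rrq jcao kkjp fib dklyo

Answer: fgxcs
upw
bssku
nlsfd
hjrz
yuxk
xjvww
rrq
jcao
kkjp
fib
dklyo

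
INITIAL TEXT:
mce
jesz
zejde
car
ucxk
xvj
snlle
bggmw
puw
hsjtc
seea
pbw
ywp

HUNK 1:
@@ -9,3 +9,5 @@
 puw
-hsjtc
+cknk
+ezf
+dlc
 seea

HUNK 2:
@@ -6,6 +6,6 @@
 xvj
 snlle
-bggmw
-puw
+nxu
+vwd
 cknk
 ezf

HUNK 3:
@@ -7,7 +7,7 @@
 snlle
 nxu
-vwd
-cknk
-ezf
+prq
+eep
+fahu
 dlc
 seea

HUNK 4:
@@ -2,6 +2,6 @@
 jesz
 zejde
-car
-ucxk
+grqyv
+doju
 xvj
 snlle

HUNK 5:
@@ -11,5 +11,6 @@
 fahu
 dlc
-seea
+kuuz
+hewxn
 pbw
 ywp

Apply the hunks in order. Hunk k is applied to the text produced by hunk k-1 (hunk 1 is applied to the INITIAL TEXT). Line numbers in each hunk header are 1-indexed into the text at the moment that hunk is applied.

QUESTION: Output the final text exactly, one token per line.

Answer: mce
jesz
zejde
grqyv
doju
xvj
snlle
nxu
prq
eep
fahu
dlc
kuuz
hewxn
pbw
ywp

Derivation:
Hunk 1: at line 9 remove [hsjtc] add [cknk,ezf,dlc] -> 15 lines: mce jesz zejde car ucxk xvj snlle bggmw puw cknk ezf dlc seea pbw ywp
Hunk 2: at line 6 remove [bggmw,puw] add [nxu,vwd] -> 15 lines: mce jesz zejde car ucxk xvj snlle nxu vwd cknk ezf dlc seea pbw ywp
Hunk 3: at line 7 remove [vwd,cknk,ezf] add [prq,eep,fahu] -> 15 lines: mce jesz zejde car ucxk xvj snlle nxu prq eep fahu dlc seea pbw ywp
Hunk 4: at line 2 remove [car,ucxk] add [grqyv,doju] -> 15 lines: mce jesz zejde grqyv doju xvj snlle nxu prq eep fahu dlc seea pbw ywp
Hunk 5: at line 11 remove [seea] add [kuuz,hewxn] -> 16 lines: mce jesz zejde grqyv doju xvj snlle nxu prq eep fahu dlc kuuz hewxn pbw ywp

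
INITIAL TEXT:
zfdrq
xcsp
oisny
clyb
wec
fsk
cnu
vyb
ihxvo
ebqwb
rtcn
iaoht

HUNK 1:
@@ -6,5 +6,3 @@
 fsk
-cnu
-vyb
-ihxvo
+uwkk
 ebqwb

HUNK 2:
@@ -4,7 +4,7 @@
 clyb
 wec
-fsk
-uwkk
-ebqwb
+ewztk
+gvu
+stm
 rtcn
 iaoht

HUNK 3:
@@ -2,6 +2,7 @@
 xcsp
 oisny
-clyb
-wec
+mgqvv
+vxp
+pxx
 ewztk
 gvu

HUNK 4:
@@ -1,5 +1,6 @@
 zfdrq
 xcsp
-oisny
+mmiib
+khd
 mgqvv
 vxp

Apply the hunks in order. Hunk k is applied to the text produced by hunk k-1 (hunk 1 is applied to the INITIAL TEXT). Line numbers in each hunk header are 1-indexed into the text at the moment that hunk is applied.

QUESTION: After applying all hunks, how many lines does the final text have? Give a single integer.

Answer: 12

Derivation:
Hunk 1: at line 6 remove [cnu,vyb,ihxvo] add [uwkk] -> 10 lines: zfdrq xcsp oisny clyb wec fsk uwkk ebqwb rtcn iaoht
Hunk 2: at line 4 remove [fsk,uwkk,ebqwb] add [ewztk,gvu,stm] -> 10 lines: zfdrq xcsp oisny clyb wec ewztk gvu stm rtcn iaoht
Hunk 3: at line 2 remove [clyb,wec] add [mgqvv,vxp,pxx] -> 11 lines: zfdrq xcsp oisny mgqvv vxp pxx ewztk gvu stm rtcn iaoht
Hunk 4: at line 1 remove [oisny] add [mmiib,khd] -> 12 lines: zfdrq xcsp mmiib khd mgqvv vxp pxx ewztk gvu stm rtcn iaoht
Final line count: 12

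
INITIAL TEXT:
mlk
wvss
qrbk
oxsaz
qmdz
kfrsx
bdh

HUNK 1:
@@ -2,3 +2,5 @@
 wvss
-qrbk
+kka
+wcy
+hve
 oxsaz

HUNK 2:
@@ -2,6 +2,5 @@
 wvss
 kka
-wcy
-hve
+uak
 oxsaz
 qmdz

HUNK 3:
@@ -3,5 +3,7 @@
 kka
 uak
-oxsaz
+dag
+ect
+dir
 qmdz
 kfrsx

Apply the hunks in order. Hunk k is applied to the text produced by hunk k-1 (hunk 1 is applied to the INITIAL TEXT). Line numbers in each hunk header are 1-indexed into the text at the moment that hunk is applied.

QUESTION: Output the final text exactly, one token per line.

Answer: mlk
wvss
kka
uak
dag
ect
dir
qmdz
kfrsx
bdh

Derivation:
Hunk 1: at line 2 remove [qrbk] add [kka,wcy,hve] -> 9 lines: mlk wvss kka wcy hve oxsaz qmdz kfrsx bdh
Hunk 2: at line 2 remove [wcy,hve] add [uak] -> 8 lines: mlk wvss kka uak oxsaz qmdz kfrsx bdh
Hunk 3: at line 3 remove [oxsaz] add [dag,ect,dir] -> 10 lines: mlk wvss kka uak dag ect dir qmdz kfrsx bdh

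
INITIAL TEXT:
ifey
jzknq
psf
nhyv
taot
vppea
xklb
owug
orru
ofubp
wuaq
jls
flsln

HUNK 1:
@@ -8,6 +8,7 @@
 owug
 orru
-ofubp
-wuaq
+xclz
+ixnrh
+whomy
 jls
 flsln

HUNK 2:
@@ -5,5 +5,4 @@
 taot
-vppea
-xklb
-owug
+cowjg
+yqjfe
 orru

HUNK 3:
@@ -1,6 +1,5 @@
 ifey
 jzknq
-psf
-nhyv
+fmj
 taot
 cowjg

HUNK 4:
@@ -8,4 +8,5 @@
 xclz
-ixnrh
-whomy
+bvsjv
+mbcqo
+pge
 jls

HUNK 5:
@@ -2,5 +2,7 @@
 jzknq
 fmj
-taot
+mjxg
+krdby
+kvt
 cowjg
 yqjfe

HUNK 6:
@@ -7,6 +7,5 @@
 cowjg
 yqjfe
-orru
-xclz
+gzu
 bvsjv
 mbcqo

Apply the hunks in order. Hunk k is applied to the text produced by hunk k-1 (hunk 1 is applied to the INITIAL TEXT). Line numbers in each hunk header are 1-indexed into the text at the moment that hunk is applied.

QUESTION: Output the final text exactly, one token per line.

Answer: ifey
jzknq
fmj
mjxg
krdby
kvt
cowjg
yqjfe
gzu
bvsjv
mbcqo
pge
jls
flsln

Derivation:
Hunk 1: at line 8 remove [ofubp,wuaq] add [xclz,ixnrh,whomy] -> 14 lines: ifey jzknq psf nhyv taot vppea xklb owug orru xclz ixnrh whomy jls flsln
Hunk 2: at line 5 remove [vppea,xklb,owug] add [cowjg,yqjfe] -> 13 lines: ifey jzknq psf nhyv taot cowjg yqjfe orru xclz ixnrh whomy jls flsln
Hunk 3: at line 1 remove [psf,nhyv] add [fmj] -> 12 lines: ifey jzknq fmj taot cowjg yqjfe orru xclz ixnrh whomy jls flsln
Hunk 4: at line 8 remove [ixnrh,whomy] add [bvsjv,mbcqo,pge] -> 13 lines: ifey jzknq fmj taot cowjg yqjfe orru xclz bvsjv mbcqo pge jls flsln
Hunk 5: at line 2 remove [taot] add [mjxg,krdby,kvt] -> 15 lines: ifey jzknq fmj mjxg krdby kvt cowjg yqjfe orru xclz bvsjv mbcqo pge jls flsln
Hunk 6: at line 7 remove [orru,xclz] add [gzu] -> 14 lines: ifey jzknq fmj mjxg krdby kvt cowjg yqjfe gzu bvsjv mbcqo pge jls flsln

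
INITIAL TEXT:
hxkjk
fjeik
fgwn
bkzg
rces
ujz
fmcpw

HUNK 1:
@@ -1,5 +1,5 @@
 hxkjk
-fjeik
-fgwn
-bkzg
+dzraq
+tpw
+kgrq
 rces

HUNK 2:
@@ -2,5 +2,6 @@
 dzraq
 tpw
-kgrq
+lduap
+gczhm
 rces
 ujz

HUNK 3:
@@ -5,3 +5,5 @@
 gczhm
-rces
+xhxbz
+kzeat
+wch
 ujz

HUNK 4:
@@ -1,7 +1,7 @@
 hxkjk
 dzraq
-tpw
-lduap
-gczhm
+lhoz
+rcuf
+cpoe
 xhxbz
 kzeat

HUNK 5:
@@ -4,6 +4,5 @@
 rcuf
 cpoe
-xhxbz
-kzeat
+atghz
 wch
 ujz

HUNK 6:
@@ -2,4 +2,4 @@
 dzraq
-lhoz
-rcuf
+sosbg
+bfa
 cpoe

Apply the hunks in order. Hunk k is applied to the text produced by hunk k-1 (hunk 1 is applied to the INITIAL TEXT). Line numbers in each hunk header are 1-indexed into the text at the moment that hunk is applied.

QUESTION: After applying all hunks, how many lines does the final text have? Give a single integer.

Hunk 1: at line 1 remove [fjeik,fgwn,bkzg] add [dzraq,tpw,kgrq] -> 7 lines: hxkjk dzraq tpw kgrq rces ujz fmcpw
Hunk 2: at line 2 remove [kgrq] add [lduap,gczhm] -> 8 lines: hxkjk dzraq tpw lduap gczhm rces ujz fmcpw
Hunk 3: at line 5 remove [rces] add [xhxbz,kzeat,wch] -> 10 lines: hxkjk dzraq tpw lduap gczhm xhxbz kzeat wch ujz fmcpw
Hunk 4: at line 1 remove [tpw,lduap,gczhm] add [lhoz,rcuf,cpoe] -> 10 lines: hxkjk dzraq lhoz rcuf cpoe xhxbz kzeat wch ujz fmcpw
Hunk 5: at line 4 remove [xhxbz,kzeat] add [atghz] -> 9 lines: hxkjk dzraq lhoz rcuf cpoe atghz wch ujz fmcpw
Hunk 6: at line 2 remove [lhoz,rcuf] add [sosbg,bfa] -> 9 lines: hxkjk dzraq sosbg bfa cpoe atghz wch ujz fmcpw
Final line count: 9

Answer: 9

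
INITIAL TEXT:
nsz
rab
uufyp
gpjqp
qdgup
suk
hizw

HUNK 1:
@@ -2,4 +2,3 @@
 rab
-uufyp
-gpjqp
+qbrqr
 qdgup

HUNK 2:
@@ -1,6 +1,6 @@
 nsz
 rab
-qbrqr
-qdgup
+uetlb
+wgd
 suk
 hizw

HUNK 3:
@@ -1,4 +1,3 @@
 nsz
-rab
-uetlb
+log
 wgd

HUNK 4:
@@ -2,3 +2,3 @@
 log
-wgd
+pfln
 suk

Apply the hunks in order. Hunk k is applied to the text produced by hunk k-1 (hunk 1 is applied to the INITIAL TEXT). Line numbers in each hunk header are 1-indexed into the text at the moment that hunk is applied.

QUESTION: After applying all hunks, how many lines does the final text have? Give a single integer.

Hunk 1: at line 2 remove [uufyp,gpjqp] add [qbrqr] -> 6 lines: nsz rab qbrqr qdgup suk hizw
Hunk 2: at line 1 remove [qbrqr,qdgup] add [uetlb,wgd] -> 6 lines: nsz rab uetlb wgd suk hizw
Hunk 3: at line 1 remove [rab,uetlb] add [log] -> 5 lines: nsz log wgd suk hizw
Hunk 4: at line 2 remove [wgd] add [pfln] -> 5 lines: nsz log pfln suk hizw
Final line count: 5

Answer: 5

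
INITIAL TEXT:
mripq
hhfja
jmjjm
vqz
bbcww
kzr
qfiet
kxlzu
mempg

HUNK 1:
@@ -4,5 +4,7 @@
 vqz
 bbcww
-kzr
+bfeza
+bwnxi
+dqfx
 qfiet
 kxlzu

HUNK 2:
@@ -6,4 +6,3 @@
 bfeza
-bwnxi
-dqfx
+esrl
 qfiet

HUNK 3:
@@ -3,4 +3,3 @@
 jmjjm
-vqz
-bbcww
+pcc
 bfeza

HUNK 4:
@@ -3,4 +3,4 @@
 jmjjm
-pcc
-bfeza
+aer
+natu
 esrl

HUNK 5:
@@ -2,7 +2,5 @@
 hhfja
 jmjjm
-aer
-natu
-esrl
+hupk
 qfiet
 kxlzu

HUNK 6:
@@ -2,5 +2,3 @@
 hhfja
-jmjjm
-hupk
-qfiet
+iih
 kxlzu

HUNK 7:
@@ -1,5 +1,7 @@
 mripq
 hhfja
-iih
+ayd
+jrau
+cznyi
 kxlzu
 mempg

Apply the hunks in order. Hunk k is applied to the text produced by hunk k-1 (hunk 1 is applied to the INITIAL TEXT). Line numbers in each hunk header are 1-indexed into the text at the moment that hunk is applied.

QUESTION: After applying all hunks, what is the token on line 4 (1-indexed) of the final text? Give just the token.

Answer: jrau

Derivation:
Hunk 1: at line 4 remove [kzr] add [bfeza,bwnxi,dqfx] -> 11 lines: mripq hhfja jmjjm vqz bbcww bfeza bwnxi dqfx qfiet kxlzu mempg
Hunk 2: at line 6 remove [bwnxi,dqfx] add [esrl] -> 10 lines: mripq hhfja jmjjm vqz bbcww bfeza esrl qfiet kxlzu mempg
Hunk 3: at line 3 remove [vqz,bbcww] add [pcc] -> 9 lines: mripq hhfja jmjjm pcc bfeza esrl qfiet kxlzu mempg
Hunk 4: at line 3 remove [pcc,bfeza] add [aer,natu] -> 9 lines: mripq hhfja jmjjm aer natu esrl qfiet kxlzu mempg
Hunk 5: at line 2 remove [aer,natu,esrl] add [hupk] -> 7 lines: mripq hhfja jmjjm hupk qfiet kxlzu mempg
Hunk 6: at line 2 remove [jmjjm,hupk,qfiet] add [iih] -> 5 lines: mripq hhfja iih kxlzu mempg
Hunk 7: at line 1 remove [iih] add [ayd,jrau,cznyi] -> 7 lines: mripq hhfja ayd jrau cznyi kxlzu mempg
Final line 4: jrau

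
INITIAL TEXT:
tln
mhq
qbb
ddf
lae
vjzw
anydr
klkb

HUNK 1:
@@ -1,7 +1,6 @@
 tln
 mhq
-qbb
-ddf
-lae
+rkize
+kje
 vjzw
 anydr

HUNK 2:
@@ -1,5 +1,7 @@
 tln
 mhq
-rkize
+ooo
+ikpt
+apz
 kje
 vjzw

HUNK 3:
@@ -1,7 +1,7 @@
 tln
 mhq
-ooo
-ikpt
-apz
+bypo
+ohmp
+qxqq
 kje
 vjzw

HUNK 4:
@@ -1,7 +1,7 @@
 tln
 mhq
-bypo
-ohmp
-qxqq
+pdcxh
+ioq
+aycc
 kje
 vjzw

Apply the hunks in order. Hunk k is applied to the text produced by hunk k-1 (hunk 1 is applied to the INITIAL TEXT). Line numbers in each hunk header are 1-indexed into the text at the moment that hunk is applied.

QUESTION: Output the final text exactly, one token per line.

Hunk 1: at line 1 remove [qbb,ddf,lae] add [rkize,kje] -> 7 lines: tln mhq rkize kje vjzw anydr klkb
Hunk 2: at line 1 remove [rkize] add [ooo,ikpt,apz] -> 9 lines: tln mhq ooo ikpt apz kje vjzw anydr klkb
Hunk 3: at line 1 remove [ooo,ikpt,apz] add [bypo,ohmp,qxqq] -> 9 lines: tln mhq bypo ohmp qxqq kje vjzw anydr klkb
Hunk 4: at line 1 remove [bypo,ohmp,qxqq] add [pdcxh,ioq,aycc] -> 9 lines: tln mhq pdcxh ioq aycc kje vjzw anydr klkb

Answer: tln
mhq
pdcxh
ioq
aycc
kje
vjzw
anydr
klkb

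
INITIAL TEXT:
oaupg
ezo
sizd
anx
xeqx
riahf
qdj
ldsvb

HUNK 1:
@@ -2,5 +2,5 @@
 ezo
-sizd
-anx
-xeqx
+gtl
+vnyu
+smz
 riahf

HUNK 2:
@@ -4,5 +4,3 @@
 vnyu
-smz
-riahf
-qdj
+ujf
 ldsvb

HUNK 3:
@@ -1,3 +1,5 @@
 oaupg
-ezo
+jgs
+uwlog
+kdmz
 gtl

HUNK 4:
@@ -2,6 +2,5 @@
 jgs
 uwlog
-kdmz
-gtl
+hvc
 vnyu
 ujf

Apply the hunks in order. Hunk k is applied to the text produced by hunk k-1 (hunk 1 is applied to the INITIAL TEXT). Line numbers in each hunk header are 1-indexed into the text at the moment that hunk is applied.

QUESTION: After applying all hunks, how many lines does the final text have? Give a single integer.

Hunk 1: at line 2 remove [sizd,anx,xeqx] add [gtl,vnyu,smz] -> 8 lines: oaupg ezo gtl vnyu smz riahf qdj ldsvb
Hunk 2: at line 4 remove [smz,riahf,qdj] add [ujf] -> 6 lines: oaupg ezo gtl vnyu ujf ldsvb
Hunk 3: at line 1 remove [ezo] add [jgs,uwlog,kdmz] -> 8 lines: oaupg jgs uwlog kdmz gtl vnyu ujf ldsvb
Hunk 4: at line 2 remove [kdmz,gtl] add [hvc] -> 7 lines: oaupg jgs uwlog hvc vnyu ujf ldsvb
Final line count: 7

Answer: 7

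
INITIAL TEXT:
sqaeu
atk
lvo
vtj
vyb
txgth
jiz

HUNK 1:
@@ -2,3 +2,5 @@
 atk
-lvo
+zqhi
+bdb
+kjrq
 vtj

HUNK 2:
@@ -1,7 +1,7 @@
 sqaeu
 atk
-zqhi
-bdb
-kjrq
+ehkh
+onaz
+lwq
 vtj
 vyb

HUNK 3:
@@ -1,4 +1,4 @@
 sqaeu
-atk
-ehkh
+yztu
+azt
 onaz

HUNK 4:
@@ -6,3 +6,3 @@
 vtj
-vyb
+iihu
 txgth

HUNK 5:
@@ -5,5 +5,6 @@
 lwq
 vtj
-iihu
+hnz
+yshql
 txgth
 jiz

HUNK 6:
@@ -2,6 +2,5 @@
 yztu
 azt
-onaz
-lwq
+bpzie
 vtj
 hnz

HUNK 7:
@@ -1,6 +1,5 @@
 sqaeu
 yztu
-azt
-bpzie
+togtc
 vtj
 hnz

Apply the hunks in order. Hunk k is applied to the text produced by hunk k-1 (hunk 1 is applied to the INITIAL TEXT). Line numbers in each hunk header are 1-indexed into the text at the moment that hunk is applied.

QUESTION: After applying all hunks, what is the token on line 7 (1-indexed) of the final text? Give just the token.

Hunk 1: at line 2 remove [lvo] add [zqhi,bdb,kjrq] -> 9 lines: sqaeu atk zqhi bdb kjrq vtj vyb txgth jiz
Hunk 2: at line 1 remove [zqhi,bdb,kjrq] add [ehkh,onaz,lwq] -> 9 lines: sqaeu atk ehkh onaz lwq vtj vyb txgth jiz
Hunk 3: at line 1 remove [atk,ehkh] add [yztu,azt] -> 9 lines: sqaeu yztu azt onaz lwq vtj vyb txgth jiz
Hunk 4: at line 6 remove [vyb] add [iihu] -> 9 lines: sqaeu yztu azt onaz lwq vtj iihu txgth jiz
Hunk 5: at line 5 remove [iihu] add [hnz,yshql] -> 10 lines: sqaeu yztu azt onaz lwq vtj hnz yshql txgth jiz
Hunk 6: at line 2 remove [onaz,lwq] add [bpzie] -> 9 lines: sqaeu yztu azt bpzie vtj hnz yshql txgth jiz
Hunk 7: at line 1 remove [azt,bpzie] add [togtc] -> 8 lines: sqaeu yztu togtc vtj hnz yshql txgth jiz
Final line 7: txgth

Answer: txgth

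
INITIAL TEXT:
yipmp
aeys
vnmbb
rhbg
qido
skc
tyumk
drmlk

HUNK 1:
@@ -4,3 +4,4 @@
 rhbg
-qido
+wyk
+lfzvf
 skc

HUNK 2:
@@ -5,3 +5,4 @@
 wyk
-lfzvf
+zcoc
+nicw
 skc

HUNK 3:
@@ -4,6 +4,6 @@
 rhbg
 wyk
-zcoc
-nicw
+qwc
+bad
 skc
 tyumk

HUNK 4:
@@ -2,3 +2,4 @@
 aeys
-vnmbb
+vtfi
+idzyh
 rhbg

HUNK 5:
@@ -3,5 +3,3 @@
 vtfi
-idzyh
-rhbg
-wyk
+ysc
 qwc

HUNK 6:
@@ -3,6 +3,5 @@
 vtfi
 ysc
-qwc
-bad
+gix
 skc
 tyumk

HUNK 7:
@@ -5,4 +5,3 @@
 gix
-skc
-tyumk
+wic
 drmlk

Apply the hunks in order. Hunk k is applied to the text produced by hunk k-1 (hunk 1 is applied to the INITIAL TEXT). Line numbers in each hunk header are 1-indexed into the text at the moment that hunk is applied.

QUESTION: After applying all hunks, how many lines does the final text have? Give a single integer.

Answer: 7

Derivation:
Hunk 1: at line 4 remove [qido] add [wyk,lfzvf] -> 9 lines: yipmp aeys vnmbb rhbg wyk lfzvf skc tyumk drmlk
Hunk 2: at line 5 remove [lfzvf] add [zcoc,nicw] -> 10 lines: yipmp aeys vnmbb rhbg wyk zcoc nicw skc tyumk drmlk
Hunk 3: at line 4 remove [zcoc,nicw] add [qwc,bad] -> 10 lines: yipmp aeys vnmbb rhbg wyk qwc bad skc tyumk drmlk
Hunk 4: at line 2 remove [vnmbb] add [vtfi,idzyh] -> 11 lines: yipmp aeys vtfi idzyh rhbg wyk qwc bad skc tyumk drmlk
Hunk 5: at line 3 remove [idzyh,rhbg,wyk] add [ysc] -> 9 lines: yipmp aeys vtfi ysc qwc bad skc tyumk drmlk
Hunk 6: at line 3 remove [qwc,bad] add [gix] -> 8 lines: yipmp aeys vtfi ysc gix skc tyumk drmlk
Hunk 7: at line 5 remove [skc,tyumk] add [wic] -> 7 lines: yipmp aeys vtfi ysc gix wic drmlk
Final line count: 7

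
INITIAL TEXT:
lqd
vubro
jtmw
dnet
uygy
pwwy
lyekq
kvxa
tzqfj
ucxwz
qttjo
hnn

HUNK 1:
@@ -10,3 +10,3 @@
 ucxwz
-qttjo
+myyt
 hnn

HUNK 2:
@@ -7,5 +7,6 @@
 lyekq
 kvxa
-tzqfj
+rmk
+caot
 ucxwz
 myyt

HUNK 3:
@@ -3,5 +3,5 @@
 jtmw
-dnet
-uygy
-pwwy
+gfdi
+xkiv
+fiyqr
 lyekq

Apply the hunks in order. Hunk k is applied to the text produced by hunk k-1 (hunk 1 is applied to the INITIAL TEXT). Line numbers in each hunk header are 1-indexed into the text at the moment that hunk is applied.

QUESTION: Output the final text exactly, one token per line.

Hunk 1: at line 10 remove [qttjo] add [myyt] -> 12 lines: lqd vubro jtmw dnet uygy pwwy lyekq kvxa tzqfj ucxwz myyt hnn
Hunk 2: at line 7 remove [tzqfj] add [rmk,caot] -> 13 lines: lqd vubro jtmw dnet uygy pwwy lyekq kvxa rmk caot ucxwz myyt hnn
Hunk 3: at line 3 remove [dnet,uygy,pwwy] add [gfdi,xkiv,fiyqr] -> 13 lines: lqd vubro jtmw gfdi xkiv fiyqr lyekq kvxa rmk caot ucxwz myyt hnn

Answer: lqd
vubro
jtmw
gfdi
xkiv
fiyqr
lyekq
kvxa
rmk
caot
ucxwz
myyt
hnn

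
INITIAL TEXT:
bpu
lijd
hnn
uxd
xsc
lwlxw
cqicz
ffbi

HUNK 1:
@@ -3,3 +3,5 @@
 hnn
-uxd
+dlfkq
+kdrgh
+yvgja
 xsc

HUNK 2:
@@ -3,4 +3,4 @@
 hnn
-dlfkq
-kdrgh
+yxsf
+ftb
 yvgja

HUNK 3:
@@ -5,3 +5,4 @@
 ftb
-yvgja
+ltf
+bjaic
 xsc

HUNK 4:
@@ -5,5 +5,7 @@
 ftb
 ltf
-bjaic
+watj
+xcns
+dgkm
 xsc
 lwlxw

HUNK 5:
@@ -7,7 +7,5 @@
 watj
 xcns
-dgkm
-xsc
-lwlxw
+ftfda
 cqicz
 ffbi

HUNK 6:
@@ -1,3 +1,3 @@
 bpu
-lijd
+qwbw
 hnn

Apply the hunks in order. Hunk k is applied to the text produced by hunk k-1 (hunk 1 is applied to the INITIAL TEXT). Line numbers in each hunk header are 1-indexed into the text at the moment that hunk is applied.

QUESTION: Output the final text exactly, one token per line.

Hunk 1: at line 3 remove [uxd] add [dlfkq,kdrgh,yvgja] -> 10 lines: bpu lijd hnn dlfkq kdrgh yvgja xsc lwlxw cqicz ffbi
Hunk 2: at line 3 remove [dlfkq,kdrgh] add [yxsf,ftb] -> 10 lines: bpu lijd hnn yxsf ftb yvgja xsc lwlxw cqicz ffbi
Hunk 3: at line 5 remove [yvgja] add [ltf,bjaic] -> 11 lines: bpu lijd hnn yxsf ftb ltf bjaic xsc lwlxw cqicz ffbi
Hunk 4: at line 5 remove [bjaic] add [watj,xcns,dgkm] -> 13 lines: bpu lijd hnn yxsf ftb ltf watj xcns dgkm xsc lwlxw cqicz ffbi
Hunk 5: at line 7 remove [dgkm,xsc,lwlxw] add [ftfda] -> 11 lines: bpu lijd hnn yxsf ftb ltf watj xcns ftfda cqicz ffbi
Hunk 6: at line 1 remove [lijd] add [qwbw] -> 11 lines: bpu qwbw hnn yxsf ftb ltf watj xcns ftfda cqicz ffbi

Answer: bpu
qwbw
hnn
yxsf
ftb
ltf
watj
xcns
ftfda
cqicz
ffbi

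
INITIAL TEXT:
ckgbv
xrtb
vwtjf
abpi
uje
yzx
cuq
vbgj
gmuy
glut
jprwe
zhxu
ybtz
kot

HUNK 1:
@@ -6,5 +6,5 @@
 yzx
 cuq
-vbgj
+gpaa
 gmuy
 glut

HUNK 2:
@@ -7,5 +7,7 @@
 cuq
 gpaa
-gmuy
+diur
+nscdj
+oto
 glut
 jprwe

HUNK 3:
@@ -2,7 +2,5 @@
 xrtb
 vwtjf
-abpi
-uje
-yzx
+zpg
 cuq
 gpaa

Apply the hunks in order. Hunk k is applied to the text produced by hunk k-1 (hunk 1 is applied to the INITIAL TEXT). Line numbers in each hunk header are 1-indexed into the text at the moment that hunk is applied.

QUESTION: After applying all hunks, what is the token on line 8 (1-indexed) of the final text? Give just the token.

Hunk 1: at line 6 remove [vbgj] add [gpaa] -> 14 lines: ckgbv xrtb vwtjf abpi uje yzx cuq gpaa gmuy glut jprwe zhxu ybtz kot
Hunk 2: at line 7 remove [gmuy] add [diur,nscdj,oto] -> 16 lines: ckgbv xrtb vwtjf abpi uje yzx cuq gpaa diur nscdj oto glut jprwe zhxu ybtz kot
Hunk 3: at line 2 remove [abpi,uje,yzx] add [zpg] -> 14 lines: ckgbv xrtb vwtjf zpg cuq gpaa diur nscdj oto glut jprwe zhxu ybtz kot
Final line 8: nscdj

Answer: nscdj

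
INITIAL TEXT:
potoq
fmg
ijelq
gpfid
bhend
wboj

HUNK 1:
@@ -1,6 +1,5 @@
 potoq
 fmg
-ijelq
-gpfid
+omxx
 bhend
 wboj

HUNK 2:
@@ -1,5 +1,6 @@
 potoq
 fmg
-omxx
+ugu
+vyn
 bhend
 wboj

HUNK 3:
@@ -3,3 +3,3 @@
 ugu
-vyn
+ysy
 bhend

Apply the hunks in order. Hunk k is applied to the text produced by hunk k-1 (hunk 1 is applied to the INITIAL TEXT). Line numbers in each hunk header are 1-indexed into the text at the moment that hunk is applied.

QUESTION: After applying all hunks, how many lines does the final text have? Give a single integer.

Hunk 1: at line 1 remove [ijelq,gpfid] add [omxx] -> 5 lines: potoq fmg omxx bhend wboj
Hunk 2: at line 1 remove [omxx] add [ugu,vyn] -> 6 lines: potoq fmg ugu vyn bhend wboj
Hunk 3: at line 3 remove [vyn] add [ysy] -> 6 lines: potoq fmg ugu ysy bhend wboj
Final line count: 6

Answer: 6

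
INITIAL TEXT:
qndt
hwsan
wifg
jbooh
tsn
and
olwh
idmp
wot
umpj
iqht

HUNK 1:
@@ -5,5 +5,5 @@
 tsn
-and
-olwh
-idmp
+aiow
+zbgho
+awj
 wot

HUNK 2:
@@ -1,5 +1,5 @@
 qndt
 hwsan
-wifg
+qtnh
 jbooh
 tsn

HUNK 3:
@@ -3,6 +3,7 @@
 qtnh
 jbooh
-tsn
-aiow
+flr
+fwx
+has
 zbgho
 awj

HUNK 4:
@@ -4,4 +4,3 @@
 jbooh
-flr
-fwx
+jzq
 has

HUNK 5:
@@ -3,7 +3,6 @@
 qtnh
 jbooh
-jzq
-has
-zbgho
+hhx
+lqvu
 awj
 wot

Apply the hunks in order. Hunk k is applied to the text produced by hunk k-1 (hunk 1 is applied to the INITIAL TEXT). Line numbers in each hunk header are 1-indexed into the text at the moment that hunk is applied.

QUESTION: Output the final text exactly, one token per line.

Hunk 1: at line 5 remove [and,olwh,idmp] add [aiow,zbgho,awj] -> 11 lines: qndt hwsan wifg jbooh tsn aiow zbgho awj wot umpj iqht
Hunk 2: at line 1 remove [wifg] add [qtnh] -> 11 lines: qndt hwsan qtnh jbooh tsn aiow zbgho awj wot umpj iqht
Hunk 3: at line 3 remove [tsn,aiow] add [flr,fwx,has] -> 12 lines: qndt hwsan qtnh jbooh flr fwx has zbgho awj wot umpj iqht
Hunk 4: at line 4 remove [flr,fwx] add [jzq] -> 11 lines: qndt hwsan qtnh jbooh jzq has zbgho awj wot umpj iqht
Hunk 5: at line 3 remove [jzq,has,zbgho] add [hhx,lqvu] -> 10 lines: qndt hwsan qtnh jbooh hhx lqvu awj wot umpj iqht

Answer: qndt
hwsan
qtnh
jbooh
hhx
lqvu
awj
wot
umpj
iqht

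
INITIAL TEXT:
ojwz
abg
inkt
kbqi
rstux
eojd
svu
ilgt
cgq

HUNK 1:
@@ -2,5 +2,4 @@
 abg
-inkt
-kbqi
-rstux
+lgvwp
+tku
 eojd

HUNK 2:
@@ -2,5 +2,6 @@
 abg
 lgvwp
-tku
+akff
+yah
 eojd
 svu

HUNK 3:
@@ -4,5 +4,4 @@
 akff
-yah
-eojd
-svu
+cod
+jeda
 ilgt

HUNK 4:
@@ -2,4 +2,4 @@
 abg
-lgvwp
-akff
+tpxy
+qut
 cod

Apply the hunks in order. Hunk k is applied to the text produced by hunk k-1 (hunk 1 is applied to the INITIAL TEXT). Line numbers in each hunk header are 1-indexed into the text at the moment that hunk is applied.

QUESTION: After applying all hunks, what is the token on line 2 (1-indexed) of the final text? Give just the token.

Answer: abg

Derivation:
Hunk 1: at line 2 remove [inkt,kbqi,rstux] add [lgvwp,tku] -> 8 lines: ojwz abg lgvwp tku eojd svu ilgt cgq
Hunk 2: at line 2 remove [tku] add [akff,yah] -> 9 lines: ojwz abg lgvwp akff yah eojd svu ilgt cgq
Hunk 3: at line 4 remove [yah,eojd,svu] add [cod,jeda] -> 8 lines: ojwz abg lgvwp akff cod jeda ilgt cgq
Hunk 4: at line 2 remove [lgvwp,akff] add [tpxy,qut] -> 8 lines: ojwz abg tpxy qut cod jeda ilgt cgq
Final line 2: abg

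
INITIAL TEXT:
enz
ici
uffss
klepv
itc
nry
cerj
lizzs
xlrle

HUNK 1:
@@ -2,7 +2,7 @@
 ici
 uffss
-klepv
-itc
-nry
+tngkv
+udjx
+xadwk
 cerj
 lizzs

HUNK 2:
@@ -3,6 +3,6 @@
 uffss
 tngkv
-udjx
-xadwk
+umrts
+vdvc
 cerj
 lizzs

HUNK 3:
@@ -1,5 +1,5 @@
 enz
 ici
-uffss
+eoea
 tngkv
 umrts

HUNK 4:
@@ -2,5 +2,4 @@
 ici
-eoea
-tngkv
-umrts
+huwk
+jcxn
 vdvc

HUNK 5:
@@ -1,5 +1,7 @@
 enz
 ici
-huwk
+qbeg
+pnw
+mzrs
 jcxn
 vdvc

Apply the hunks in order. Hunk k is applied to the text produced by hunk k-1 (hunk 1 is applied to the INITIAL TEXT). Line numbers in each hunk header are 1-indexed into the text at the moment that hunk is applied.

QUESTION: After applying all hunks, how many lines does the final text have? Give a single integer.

Answer: 10

Derivation:
Hunk 1: at line 2 remove [klepv,itc,nry] add [tngkv,udjx,xadwk] -> 9 lines: enz ici uffss tngkv udjx xadwk cerj lizzs xlrle
Hunk 2: at line 3 remove [udjx,xadwk] add [umrts,vdvc] -> 9 lines: enz ici uffss tngkv umrts vdvc cerj lizzs xlrle
Hunk 3: at line 1 remove [uffss] add [eoea] -> 9 lines: enz ici eoea tngkv umrts vdvc cerj lizzs xlrle
Hunk 4: at line 2 remove [eoea,tngkv,umrts] add [huwk,jcxn] -> 8 lines: enz ici huwk jcxn vdvc cerj lizzs xlrle
Hunk 5: at line 1 remove [huwk] add [qbeg,pnw,mzrs] -> 10 lines: enz ici qbeg pnw mzrs jcxn vdvc cerj lizzs xlrle
Final line count: 10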